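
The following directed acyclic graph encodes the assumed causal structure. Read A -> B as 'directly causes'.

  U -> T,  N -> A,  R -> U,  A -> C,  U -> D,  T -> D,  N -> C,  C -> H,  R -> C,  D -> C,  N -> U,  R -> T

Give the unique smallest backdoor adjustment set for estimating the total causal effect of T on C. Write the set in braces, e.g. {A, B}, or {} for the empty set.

{R, U}

Variables eligible for adjustment (non-descendants of T, excluding T and C): {A, N, R, U}.
Backdoor paths from T to C:
  P1: T <- R -> U <- N -> A -> C
  P2: T <- R -> U <- N -> C
  P3: T <- R -> U -> D -> C
  P4: T <- R -> C
  P5: T <- U <- N -> A -> C
  P6: T <- U <- N -> C
  P7: T <- U <- R -> C
  P8: T <- U -> D -> C
The empty set is not sufficient: P3 (T <- R -> U -> D -> C) has no collider blocking it and no conditioned non-collider, so it is open.
Try {R, U}:
  P1: blocked at fork node R ∈ conditioning set.
  P2: blocked at fork node R ∈ conditioning set.
  P3: blocked at fork node R ∈ conditioning set.
  P4: blocked at fork node R ∈ conditioning set.
  P5: blocked at chain node U ∈ conditioning set.
  P6: blocked at chain node U ∈ conditioning set.
  P7: blocked at chain node U ∈ conditioning set.
  P8: blocked at fork node U ∈ conditioning set.
{R, U} contains no descendant of T and blocks every backdoor path.
Every element of {R, U} is needed (dropping R leaves P1 open; dropping U leaves P5 open), so no proper subset is valid.
Among all size-2 subsets of the eligible variables, only {R, U} blocks every backdoor path, so it is the unique smallest valid adjustment set.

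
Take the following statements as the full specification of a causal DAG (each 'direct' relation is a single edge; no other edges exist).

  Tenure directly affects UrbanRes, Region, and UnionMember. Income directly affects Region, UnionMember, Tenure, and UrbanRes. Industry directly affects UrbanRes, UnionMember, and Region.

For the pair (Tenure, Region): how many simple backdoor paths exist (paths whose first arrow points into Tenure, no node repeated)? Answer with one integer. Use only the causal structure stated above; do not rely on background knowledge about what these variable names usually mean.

A backdoor path from Tenure to Region is any simple undirected path whose first edge points into Tenure (i.e. leaves Tenure via a parent).
Parents of Tenure: {Income}.
Enumerating:
  P1: Tenure <- Income -> Region
  P2: Tenure <- Income -> UnionMember <- Industry -> Region
  P3: Tenure <- Income -> UrbanRes <- Industry -> Region
That exhausts the simple backdoor paths. Count: 3.

3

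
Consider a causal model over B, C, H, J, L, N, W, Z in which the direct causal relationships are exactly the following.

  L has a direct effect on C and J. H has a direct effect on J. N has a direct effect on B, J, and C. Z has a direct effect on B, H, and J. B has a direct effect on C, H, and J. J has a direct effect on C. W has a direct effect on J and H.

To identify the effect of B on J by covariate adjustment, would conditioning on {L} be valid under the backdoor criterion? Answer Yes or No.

Backdoor paths from B to J (paths whose first edge points into B):
  P1: B <- Z -> H <- W -> J
  P2: B <- Z -> H -> J
  P3: B <- Z -> J
  P4: B <- N -> J
  P5: B <- N -> C <- L -> J
  P6: B <- N -> C <- J
Condition 1 (no descendant of B in the set): holds — descendants of B are {C, H, J}; none are in {L}.
Condition 2 (every backdoor path blocked by {L}):
  P1: blocked at collider H (neither it nor any descendant is in the conditioning set).
  P2: open — no interior node is in the conditioning set.
  P3: open — no interior node is in the conditioning set.
  P4: open — no interior node is in the conditioning set.
  P5: blocked at collider C (neither it nor any descendant is in the conditioning set).
  P6: blocked at collider C (neither it nor any descendant is in the conditioning set).
{L} does not satisfy the backdoor criterion.

No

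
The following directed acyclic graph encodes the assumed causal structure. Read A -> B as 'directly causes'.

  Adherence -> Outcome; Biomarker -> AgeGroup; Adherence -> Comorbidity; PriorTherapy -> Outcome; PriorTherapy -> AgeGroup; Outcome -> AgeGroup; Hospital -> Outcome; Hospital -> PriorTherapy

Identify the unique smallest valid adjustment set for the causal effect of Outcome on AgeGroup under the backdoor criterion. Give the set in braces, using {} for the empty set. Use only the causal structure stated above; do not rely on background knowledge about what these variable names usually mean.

Variables eligible for adjustment (non-descendants of Outcome, excluding Outcome and AgeGroup): {Adherence, Biomarker, Comorbidity, Hospital, PriorTherapy}.
Backdoor paths from Outcome to AgeGroup:
  P1: Outcome <- Hospital -> PriorTherapy -> AgeGroup
  P2: Outcome <- PriorTherapy -> AgeGroup
The empty set is not sufficient: P1 (Outcome <- Hospital -> PriorTherapy -> AgeGroup) has no collider blocking it and no conditioned non-collider, so it is open.
Try {PriorTherapy}:
  P1: blocked at chain node PriorTherapy ∈ conditioning set.
  P2: blocked at fork node PriorTherapy ∈ conditioning set.
{PriorTherapy} contains no descendant of Outcome and blocks every backdoor path.
No other singleton works — e.g. {Hospital} leaves P2 open — so {PriorTherapy} is the unique smallest valid adjustment set.

{PriorTherapy}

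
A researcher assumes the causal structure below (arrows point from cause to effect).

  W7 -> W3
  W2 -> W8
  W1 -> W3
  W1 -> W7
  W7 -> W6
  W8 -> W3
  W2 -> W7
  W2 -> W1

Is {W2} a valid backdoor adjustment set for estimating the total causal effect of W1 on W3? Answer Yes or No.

Backdoor paths from W1 to W3 (paths whose first edge points into W1):
  P1: W1 <- W2 -> W7 -> W3
  P2: W1 <- W2 -> W8 -> W3
Condition 1 (no descendant of W1 in the set): holds — descendants of W1 are {W3, W6, W7}; none are in {W2}.
Condition 2 (every backdoor path blocked by {W2}):
  P1: blocked at fork node W2 ∈ conditioning set.
  P2: blocked at fork node W2 ∈ conditioning set.
{W2} satisfies the backdoor criterion.

Yes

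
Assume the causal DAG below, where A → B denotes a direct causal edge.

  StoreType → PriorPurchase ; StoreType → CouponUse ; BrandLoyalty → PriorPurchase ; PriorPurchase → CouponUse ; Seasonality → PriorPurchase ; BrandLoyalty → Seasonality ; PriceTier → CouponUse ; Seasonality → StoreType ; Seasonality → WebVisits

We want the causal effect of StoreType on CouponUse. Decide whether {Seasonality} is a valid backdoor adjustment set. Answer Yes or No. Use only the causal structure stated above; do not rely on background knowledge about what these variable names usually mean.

Yes

Backdoor paths from StoreType to CouponUse (paths whose first edge points into StoreType):
  P1: StoreType <- Seasonality <- BrandLoyalty -> PriorPurchase -> CouponUse
  P2: StoreType <- Seasonality -> PriorPurchase -> CouponUse
Condition 1 (no descendant of StoreType in the set): holds — descendants of StoreType are {CouponUse, PriorPurchase}; none are in {Seasonality}.
Condition 2 (every backdoor path blocked by {Seasonality}):
  P1: blocked at chain node Seasonality ∈ conditioning set.
  P2: blocked at fork node Seasonality ∈ conditioning set.
{Seasonality} satisfies the backdoor criterion.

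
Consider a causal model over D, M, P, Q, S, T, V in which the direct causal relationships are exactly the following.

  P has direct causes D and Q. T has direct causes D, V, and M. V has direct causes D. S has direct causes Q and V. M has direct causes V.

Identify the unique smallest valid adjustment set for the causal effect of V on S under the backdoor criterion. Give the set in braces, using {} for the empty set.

Variables eligible for adjustment (non-descendants of V, excluding V and S): {D, P, Q}.
Backdoor paths from V to S:
  P1: V <- D -> P <- Q -> S
Each backdoor path contains an unconditioned collider, so every path is already blocked with the empty conditioning set:
  P1: blocked at collider P (neither it nor any descendant is in the conditioning set).
The empty set is therefore the unique smallest valid set.

{}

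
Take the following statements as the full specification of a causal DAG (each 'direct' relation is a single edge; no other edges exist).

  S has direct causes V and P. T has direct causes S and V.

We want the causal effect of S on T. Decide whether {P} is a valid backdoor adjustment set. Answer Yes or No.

No

Backdoor paths from S to T (paths whose first edge points into S):
  P1: S <- V -> T
Condition 1 (no descendant of S in the set): holds — descendants of S are {T}; none are in {P}.
Condition 2 (every backdoor path blocked by {P}):
  P1: open — no interior node is in the conditioning set.
{P} does not satisfy the backdoor criterion.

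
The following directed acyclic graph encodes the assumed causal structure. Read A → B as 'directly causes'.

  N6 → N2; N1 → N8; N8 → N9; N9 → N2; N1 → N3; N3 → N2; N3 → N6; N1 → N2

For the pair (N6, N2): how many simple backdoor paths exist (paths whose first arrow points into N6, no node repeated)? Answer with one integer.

A backdoor path from N6 to N2 is any simple undirected path whose first edge points into N6 (i.e. leaves N6 via a parent).
Parents of N6: {N3}.
Enumerating:
  P1: N6 <- N3 <- N1 -> N8 -> N9 -> N2
  P2: N6 <- N3 <- N1 -> N2
  P3: N6 <- N3 -> N2
That exhausts the simple backdoor paths. Count: 3.

3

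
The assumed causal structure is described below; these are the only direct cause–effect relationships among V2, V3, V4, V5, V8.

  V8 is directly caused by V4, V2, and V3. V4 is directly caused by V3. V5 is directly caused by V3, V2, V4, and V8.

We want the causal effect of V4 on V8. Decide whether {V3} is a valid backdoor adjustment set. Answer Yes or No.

Yes

Backdoor paths from V4 to V8 (paths whose first edge points into V4):
  P1: V4 <- V3 -> V8
  P2: V4 <- V3 -> V5 <- V2 -> V8
  P3: V4 <- V3 -> V5 <- V8
Condition 1 (no descendant of V4 in the set): holds — descendants of V4 are {V5, V8}; none are in {V3}.
Condition 2 (every backdoor path blocked by {V3}):
  P1: blocked at fork node V3 ∈ conditioning set.
  P2: blocked at fork node V3 ∈ conditioning set.
  P3: blocked at fork node V3 ∈ conditioning set.
{V3} satisfies the backdoor criterion.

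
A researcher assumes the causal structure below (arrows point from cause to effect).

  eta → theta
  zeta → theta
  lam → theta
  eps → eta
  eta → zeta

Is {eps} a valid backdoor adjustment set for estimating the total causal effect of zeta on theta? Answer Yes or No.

Backdoor paths from zeta to theta (paths whose first edge points into zeta):
  P1: zeta <- eta -> theta
Condition 1 (no descendant of zeta in the set): holds — descendants of zeta are {theta}; none are in {eps}.
Condition 2 (every backdoor path blocked by {eps}):
  P1: open — no interior node is in the conditioning set.
{eps} does not satisfy the backdoor criterion.

No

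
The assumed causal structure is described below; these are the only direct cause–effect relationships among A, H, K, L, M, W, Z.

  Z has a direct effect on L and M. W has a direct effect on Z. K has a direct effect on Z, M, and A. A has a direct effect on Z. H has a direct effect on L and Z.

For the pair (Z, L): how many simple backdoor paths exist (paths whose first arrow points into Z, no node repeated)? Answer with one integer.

A backdoor path from Z to L is any simple undirected path whose first edge points into Z (i.e. leaves Z via a parent).
Parents of Z: {A, H, K, W}.
Enumerating:
  P1: Z <- H -> L
That exhausts the simple backdoor paths. Count: 1.

1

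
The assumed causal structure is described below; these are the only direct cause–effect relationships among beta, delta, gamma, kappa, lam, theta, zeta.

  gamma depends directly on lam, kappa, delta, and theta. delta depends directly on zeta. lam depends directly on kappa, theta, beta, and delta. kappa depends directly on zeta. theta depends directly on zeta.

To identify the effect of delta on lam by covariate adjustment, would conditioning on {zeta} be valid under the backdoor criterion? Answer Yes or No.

Backdoor paths from delta to lam (paths whose first edge points into delta):
  P1: delta <- zeta -> kappa -> lam
  P2: delta <- zeta -> kappa -> gamma <- theta -> lam
  P3: delta <- zeta -> kappa -> gamma <- lam
  P4: delta <- zeta -> theta -> lam
  P5: delta <- zeta -> theta -> gamma <- kappa -> lam
  P6: delta <- zeta -> theta -> gamma <- lam
Condition 1 (no descendant of delta in the set): holds — descendants of delta are {gamma, lam}; none are in {zeta}.
Condition 2 (every backdoor path blocked by {zeta}):
  P1: blocked at fork node zeta ∈ conditioning set.
  P2: blocked at fork node zeta ∈ conditioning set.
  P3: blocked at fork node zeta ∈ conditioning set.
  P4: blocked at fork node zeta ∈ conditioning set.
  P5: blocked at fork node zeta ∈ conditioning set.
  P6: blocked at fork node zeta ∈ conditioning set.
{zeta} satisfies the backdoor criterion.

Yes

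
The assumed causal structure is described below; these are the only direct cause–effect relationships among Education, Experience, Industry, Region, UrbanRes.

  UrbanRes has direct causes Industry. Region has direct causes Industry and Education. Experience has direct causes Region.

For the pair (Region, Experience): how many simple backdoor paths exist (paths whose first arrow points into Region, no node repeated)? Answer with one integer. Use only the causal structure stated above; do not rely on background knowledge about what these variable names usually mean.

0

A backdoor path from Region to Experience is any simple undirected path whose first edge points into Region (i.e. leaves Region via a parent).
Parents of Region: {Education, Industry}.
No simple path from any parent of Region reaches Experience without revisiting Region, so there are no backdoor paths.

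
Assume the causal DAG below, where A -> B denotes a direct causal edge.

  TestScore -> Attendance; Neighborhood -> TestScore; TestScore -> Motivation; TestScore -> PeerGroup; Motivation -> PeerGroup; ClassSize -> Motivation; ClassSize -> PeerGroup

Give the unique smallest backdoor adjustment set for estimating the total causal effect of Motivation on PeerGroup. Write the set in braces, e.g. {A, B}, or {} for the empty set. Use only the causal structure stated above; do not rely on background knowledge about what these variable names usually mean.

Variables eligible for adjustment (non-descendants of Motivation, excluding Motivation and PeerGroup): {Attendance, ClassSize, Neighborhood, TestScore}.
Backdoor paths from Motivation to PeerGroup:
  P1: Motivation <- ClassSize -> PeerGroup
  P2: Motivation <- TestScore -> PeerGroup
The empty set is not sufficient: P1 (Motivation <- ClassSize -> PeerGroup) has no collider blocking it and no conditioned non-collider, so it is open.
Try {ClassSize, TestScore}:
  P1: blocked at fork node ClassSize ∈ conditioning set.
  P2: blocked at fork node TestScore ∈ conditioning set.
{ClassSize, TestScore} contains no descendant of Motivation and blocks every backdoor path.
Every element of {ClassSize, TestScore} is needed (dropping ClassSize leaves P1 open; dropping TestScore leaves P2 open), so no proper subset is valid.
Among all size-2 subsets of the eligible variables, only {ClassSize, TestScore} blocks every backdoor path, so it is the unique smallest valid adjustment set.

{ClassSize, TestScore}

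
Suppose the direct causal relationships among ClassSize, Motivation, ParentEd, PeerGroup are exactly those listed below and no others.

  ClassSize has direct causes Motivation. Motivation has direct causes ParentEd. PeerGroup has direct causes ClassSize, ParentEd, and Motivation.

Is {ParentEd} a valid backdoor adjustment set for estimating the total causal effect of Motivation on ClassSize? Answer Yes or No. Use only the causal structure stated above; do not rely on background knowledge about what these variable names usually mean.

Backdoor paths from Motivation to ClassSize (paths whose first edge points into Motivation):
  P1: Motivation <- ParentEd -> PeerGroup <- ClassSize
Condition 1 (no descendant of Motivation in the set): holds — descendants of Motivation are {ClassSize, PeerGroup}; none are in {ParentEd}.
Condition 2 (every backdoor path blocked by {ParentEd}):
  P1: blocked at fork node ParentEd ∈ conditioning set.
{ParentEd} satisfies the backdoor criterion.

Yes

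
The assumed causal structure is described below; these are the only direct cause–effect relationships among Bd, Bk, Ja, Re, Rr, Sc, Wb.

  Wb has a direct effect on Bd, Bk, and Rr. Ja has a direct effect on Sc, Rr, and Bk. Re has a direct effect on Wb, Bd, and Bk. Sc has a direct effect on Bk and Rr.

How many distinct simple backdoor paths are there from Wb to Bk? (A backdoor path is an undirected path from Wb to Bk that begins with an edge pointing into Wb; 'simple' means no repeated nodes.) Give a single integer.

A backdoor path from Wb to Bk is any simple undirected path whose first edge points into Wb (i.e. leaves Wb via a parent).
Parents of Wb: {Re}.
Enumerating:
  P1: Wb <- Re -> Bk
That exhausts the simple backdoor paths. Count: 1.

1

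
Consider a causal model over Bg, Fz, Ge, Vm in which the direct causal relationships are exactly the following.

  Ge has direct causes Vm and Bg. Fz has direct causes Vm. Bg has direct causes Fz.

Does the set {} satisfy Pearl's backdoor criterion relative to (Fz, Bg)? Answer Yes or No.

Backdoor paths from Fz to Bg (paths whose first edge points into Fz):
  P1: Fz <- Vm -> Ge <- Bg
Condition 1 (no descendant of Fz in the set): holds — descendants of Fz are {Bg, Ge}; none are in {}.
Condition 2 (every backdoor path blocked by {}):
  P1: blocked at collider Ge (neither it nor any descendant is in the conditioning set).
{} satisfies the backdoor criterion.

Yes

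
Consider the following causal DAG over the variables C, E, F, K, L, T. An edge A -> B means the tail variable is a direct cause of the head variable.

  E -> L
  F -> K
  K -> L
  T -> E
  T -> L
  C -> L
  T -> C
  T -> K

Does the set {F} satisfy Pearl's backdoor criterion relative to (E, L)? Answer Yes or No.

No

Backdoor paths from E to L (paths whose first edge points into E):
  P1: E <- T -> C -> L
  P2: E <- T -> K -> L
  P3: E <- T -> L
Condition 1 (no descendant of E in the set): holds — descendants of E are {L}; none are in {F}.
Condition 2 (every backdoor path blocked by {F}):
  P1: open — no interior node is in the conditioning set.
  P2: open — no interior node is in the conditioning set.
  P3: open — no interior node is in the conditioning set.
{F} does not satisfy the backdoor criterion.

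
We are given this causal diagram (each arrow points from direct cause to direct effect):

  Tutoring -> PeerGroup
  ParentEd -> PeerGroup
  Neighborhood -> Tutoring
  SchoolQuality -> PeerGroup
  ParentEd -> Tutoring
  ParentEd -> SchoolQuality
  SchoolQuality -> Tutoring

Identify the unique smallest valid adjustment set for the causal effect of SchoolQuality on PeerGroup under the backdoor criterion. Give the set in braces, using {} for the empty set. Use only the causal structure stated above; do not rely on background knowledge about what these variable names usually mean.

Variables eligible for adjustment (non-descendants of SchoolQuality, excluding SchoolQuality and PeerGroup): {Neighborhood, ParentEd}.
Backdoor paths from SchoolQuality to PeerGroup:
  P1: SchoolQuality <- ParentEd -> Tutoring -> PeerGroup
  P2: SchoolQuality <- ParentEd -> PeerGroup
The empty set is not sufficient: P1 (SchoolQuality <- ParentEd -> Tutoring -> PeerGroup) has no collider blocking it and no conditioned non-collider, so it is open.
Try {ParentEd}:
  P1: blocked at fork node ParentEd ∈ conditioning set.
  P2: blocked at fork node ParentEd ∈ conditioning set.
{ParentEd} contains no descendant of SchoolQuality and blocks every backdoor path.
No other singleton works — e.g. {Neighborhood} leaves P1 open — so {ParentEd} is the unique smallest valid adjustment set.

{ParentEd}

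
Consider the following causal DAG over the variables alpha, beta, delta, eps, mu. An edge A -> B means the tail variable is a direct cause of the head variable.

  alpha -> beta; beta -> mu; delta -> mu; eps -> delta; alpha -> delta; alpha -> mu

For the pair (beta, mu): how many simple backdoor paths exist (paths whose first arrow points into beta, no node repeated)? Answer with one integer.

A backdoor path from beta to mu is any simple undirected path whose first edge points into beta (i.e. leaves beta via a parent).
Parents of beta: {alpha}.
Enumerating:
  P1: beta <- alpha -> delta -> mu
  P2: beta <- alpha -> mu
That exhausts the simple backdoor paths. Count: 2.

2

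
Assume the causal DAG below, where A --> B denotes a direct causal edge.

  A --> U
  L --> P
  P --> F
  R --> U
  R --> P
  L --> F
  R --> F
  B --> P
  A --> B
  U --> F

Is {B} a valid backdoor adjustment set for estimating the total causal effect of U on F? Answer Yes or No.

No

Backdoor paths from U to F (paths whose first edge points into U):
  P1: U <- A -> B -> P <- L -> F
  P2: U <- A -> B -> P <- R -> F
  P3: U <- A -> B -> P -> F
  P4: U <- R -> P <- L -> F
  P5: U <- R -> P -> F
  P6: U <- R -> F
Condition 1 (no descendant of U in the set): holds — descendants of U are {F}; none are in {B}.
Condition 2 (every backdoor path blocked by {B}):
  P1: blocked at chain node B ∈ conditioning set.
  P2: blocked at chain node B ∈ conditioning set.
  P3: blocked at chain node B ∈ conditioning set.
  P4: blocked at collider P (neither it nor any descendant is in the conditioning set).
  P5: open — no interior node is in the conditioning set.
  P6: open — no interior node is in the conditioning set.
{B} does not satisfy the backdoor criterion.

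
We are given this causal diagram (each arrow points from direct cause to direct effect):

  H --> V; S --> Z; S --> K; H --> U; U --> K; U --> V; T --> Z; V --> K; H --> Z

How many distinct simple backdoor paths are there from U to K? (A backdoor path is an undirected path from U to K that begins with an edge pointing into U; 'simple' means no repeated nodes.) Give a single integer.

2

A backdoor path from U to K is any simple undirected path whose first edge points into U (i.e. leaves U via a parent).
Parents of U: {H}.
Enumerating:
  P1: U <- H -> V -> K
  P2: U <- H -> Z <- S -> K
That exhausts the simple backdoor paths. Count: 2.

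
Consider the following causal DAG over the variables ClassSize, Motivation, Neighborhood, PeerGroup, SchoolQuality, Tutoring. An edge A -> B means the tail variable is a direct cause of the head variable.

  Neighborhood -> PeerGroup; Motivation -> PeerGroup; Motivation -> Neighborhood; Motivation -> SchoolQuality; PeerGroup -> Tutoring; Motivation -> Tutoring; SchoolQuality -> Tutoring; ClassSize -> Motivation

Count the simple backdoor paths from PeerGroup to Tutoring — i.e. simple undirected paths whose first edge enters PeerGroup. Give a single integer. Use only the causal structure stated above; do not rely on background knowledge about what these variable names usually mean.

A backdoor path from PeerGroup to Tutoring is any simple undirected path whose first edge points into PeerGroup (i.e. leaves PeerGroup via a parent).
Parents of PeerGroup: {Motivation, Neighborhood}.
Enumerating:
  P1: PeerGroup <- Motivation -> SchoolQuality -> Tutoring
  P2: PeerGroup <- Motivation -> Tutoring
  P3: PeerGroup <- Neighborhood <- Motivation -> SchoolQuality -> Tutoring
  P4: PeerGroup <- Neighborhood <- Motivation -> Tutoring
That exhausts the simple backdoor paths. Count: 4.

4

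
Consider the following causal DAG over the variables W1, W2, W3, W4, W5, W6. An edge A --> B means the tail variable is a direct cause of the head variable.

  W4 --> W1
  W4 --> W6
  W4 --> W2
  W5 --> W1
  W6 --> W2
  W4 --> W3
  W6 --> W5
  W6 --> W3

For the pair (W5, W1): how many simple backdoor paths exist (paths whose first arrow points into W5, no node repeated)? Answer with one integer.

3

A backdoor path from W5 to W1 is any simple undirected path whose first edge points into W5 (i.e. leaves W5 via a parent).
Parents of W5: {W6}.
Enumerating:
  P1: W5 <- W6 <- W4 -> W1
  P2: W5 <- W6 -> W2 <- W4 -> W1
  P3: W5 <- W6 -> W3 <- W4 -> W1
That exhausts the simple backdoor paths. Count: 3.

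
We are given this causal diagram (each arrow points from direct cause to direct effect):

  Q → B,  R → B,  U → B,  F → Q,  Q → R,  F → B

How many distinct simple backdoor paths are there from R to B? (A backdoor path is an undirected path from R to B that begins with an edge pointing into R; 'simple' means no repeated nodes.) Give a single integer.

A backdoor path from R to B is any simple undirected path whose first edge points into R (i.e. leaves R via a parent).
Parents of R: {Q}.
Enumerating:
  P1: R <- Q <- F -> B
  P2: R <- Q -> B
That exhausts the simple backdoor paths. Count: 2.

2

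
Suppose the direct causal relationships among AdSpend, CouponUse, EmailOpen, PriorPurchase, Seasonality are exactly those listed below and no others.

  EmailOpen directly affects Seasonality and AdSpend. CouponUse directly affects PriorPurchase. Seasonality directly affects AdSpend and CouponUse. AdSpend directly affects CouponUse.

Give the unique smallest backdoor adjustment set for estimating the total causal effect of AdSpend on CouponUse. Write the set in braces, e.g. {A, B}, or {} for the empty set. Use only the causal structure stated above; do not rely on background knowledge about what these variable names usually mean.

Variables eligible for adjustment (non-descendants of AdSpend, excluding AdSpend and CouponUse): {EmailOpen, Seasonality}.
Backdoor paths from AdSpend to CouponUse:
  P1: AdSpend <- EmailOpen -> Seasonality -> CouponUse
  P2: AdSpend <- Seasonality -> CouponUse
The empty set is not sufficient: P1 (AdSpend <- EmailOpen -> Seasonality -> CouponUse) has no collider blocking it and no conditioned non-collider, so it is open.
Try {Seasonality}:
  P1: blocked at chain node Seasonality ∈ conditioning set.
  P2: blocked at fork node Seasonality ∈ conditioning set.
{Seasonality} contains no descendant of AdSpend and blocks every backdoor path.
No other singleton works — e.g. {EmailOpen} leaves P2 open — so {Seasonality} is the unique smallest valid adjustment set.

{Seasonality}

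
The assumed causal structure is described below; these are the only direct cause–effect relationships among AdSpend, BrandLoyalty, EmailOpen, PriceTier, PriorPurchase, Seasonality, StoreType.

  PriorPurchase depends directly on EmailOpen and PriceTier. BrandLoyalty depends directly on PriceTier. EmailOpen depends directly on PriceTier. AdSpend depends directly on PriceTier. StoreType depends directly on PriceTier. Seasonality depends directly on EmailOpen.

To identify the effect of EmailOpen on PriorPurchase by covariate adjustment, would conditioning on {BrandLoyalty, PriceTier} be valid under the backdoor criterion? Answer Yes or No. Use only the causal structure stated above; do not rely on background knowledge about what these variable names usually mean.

Backdoor paths from EmailOpen to PriorPurchase (paths whose first edge points into EmailOpen):
  P1: EmailOpen <- PriceTier -> PriorPurchase
Condition 1 (no descendant of EmailOpen in the set): holds — descendants of EmailOpen are {PriorPurchase, Seasonality}; none are in {BrandLoyalty, PriceTier}.
Condition 2 (every backdoor path blocked by {BrandLoyalty, PriceTier}):
  P1: blocked at fork node PriceTier ∈ conditioning set.
{BrandLoyalty, PriceTier} satisfies the backdoor criterion.

Yes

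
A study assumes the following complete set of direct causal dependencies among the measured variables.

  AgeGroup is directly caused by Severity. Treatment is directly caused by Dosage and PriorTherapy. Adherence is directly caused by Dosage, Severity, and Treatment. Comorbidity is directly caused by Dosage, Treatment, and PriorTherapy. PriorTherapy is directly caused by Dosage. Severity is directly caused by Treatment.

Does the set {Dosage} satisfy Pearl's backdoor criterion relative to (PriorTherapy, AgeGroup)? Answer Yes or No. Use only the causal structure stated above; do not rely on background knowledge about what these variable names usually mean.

Yes

Backdoor paths from PriorTherapy to AgeGroup (paths whose first edge points into PriorTherapy):
  P1: PriorTherapy <- Dosage -> Treatment -> Severity -> AgeGroup
  P2: PriorTherapy <- Dosage -> Treatment -> Adherence <- Severity -> AgeGroup
  P3: PriorTherapy <- Dosage -> Adherence <- Treatment -> Severity -> AgeGroup
  P4: PriorTherapy <- Dosage -> Adherence <- Severity -> AgeGroup
  P5: PriorTherapy <- Dosage -> Comorbidity <- Treatment -> Severity -> AgeGroup
  P6: PriorTherapy <- Dosage -> Comorbidity <- Treatment -> Adherence <- Severity -> AgeGroup
Condition 1 (no descendant of PriorTherapy in the set): holds — descendants of PriorTherapy are {Adherence, AgeGroup, Comorbidity, Severity, Treatment}; none are in {Dosage}.
Condition 2 (every backdoor path blocked by {Dosage}):
  P1: blocked at fork node Dosage ∈ conditioning set.
  P2: blocked at fork node Dosage ∈ conditioning set.
  P3: blocked at fork node Dosage ∈ conditioning set.
  P4: blocked at fork node Dosage ∈ conditioning set.
  P5: blocked at fork node Dosage ∈ conditioning set.
  P6: blocked at fork node Dosage ∈ conditioning set.
{Dosage} satisfies the backdoor criterion.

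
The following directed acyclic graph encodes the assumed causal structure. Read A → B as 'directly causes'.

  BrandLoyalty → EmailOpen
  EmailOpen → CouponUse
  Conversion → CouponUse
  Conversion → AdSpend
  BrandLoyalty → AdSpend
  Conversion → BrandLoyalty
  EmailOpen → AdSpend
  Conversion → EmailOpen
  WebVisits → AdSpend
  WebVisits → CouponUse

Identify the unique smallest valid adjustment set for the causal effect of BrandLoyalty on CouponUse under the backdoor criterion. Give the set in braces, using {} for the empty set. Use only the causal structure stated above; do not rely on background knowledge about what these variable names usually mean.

Variables eligible for adjustment (non-descendants of BrandLoyalty, excluding BrandLoyalty and CouponUse): {Conversion, WebVisits}.
Backdoor paths from BrandLoyalty to CouponUse:
  P1: BrandLoyalty <- Conversion -> EmailOpen -> CouponUse
  P2: BrandLoyalty <- Conversion -> EmailOpen -> AdSpend <- WebVisits -> CouponUse
  P3: BrandLoyalty <- Conversion -> CouponUse
  P4: BrandLoyalty <- Conversion -> AdSpend <- EmailOpen -> CouponUse
  P5: BrandLoyalty <- Conversion -> AdSpend <- WebVisits -> CouponUse
The empty set is not sufficient: P1 (BrandLoyalty <- Conversion -> EmailOpen -> CouponUse) has no collider blocking it and no conditioned non-collider, so it is open.
Try {Conversion}:
  P1: blocked at fork node Conversion ∈ conditioning set.
  P2: blocked at fork node Conversion ∈ conditioning set.
  P3: blocked at fork node Conversion ∈ conditioning set.
  P4: blocked at fork node Conversion ∈ conditioning set.
  P5: blocked at fork node Conversion ∈ conditioning set.
{Conversion} contains no descendant of BrandLoyalty and blocks every backdoor path.
No other singleton works — e.g. {WebVisits} leaves P1 open — so {Conversion} is the unique smallest valid adjustment set.

{Conversion}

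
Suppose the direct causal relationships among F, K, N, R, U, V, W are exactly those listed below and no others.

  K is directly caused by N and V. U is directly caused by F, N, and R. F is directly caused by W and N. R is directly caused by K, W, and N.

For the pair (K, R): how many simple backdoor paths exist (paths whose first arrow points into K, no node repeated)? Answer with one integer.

5

A backdoor path from K to R is any simple undirected path whose first edge points into K (i.e. leaves K via a parent).
Parents of K: {N, V}.
Enumerating:
  P1: K <- N -> F <- W -> R
  P2: K <- N -> F -> U <- R
  P3: K <- N -> R
  P4: K <- N -> U <- F <- W -> R
  P5: K <- N -> U <- R
That exhausts the simple backdoor paths. Count: 5.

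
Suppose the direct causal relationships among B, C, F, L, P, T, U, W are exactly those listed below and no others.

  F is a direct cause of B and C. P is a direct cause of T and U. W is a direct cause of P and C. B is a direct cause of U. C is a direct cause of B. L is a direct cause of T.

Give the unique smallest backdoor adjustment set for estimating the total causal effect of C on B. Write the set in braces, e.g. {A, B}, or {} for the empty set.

Variables eligible for adjustment (non-descendants of C, excluding C and B): {F, L, P, T, W}.
Backdoor paths from C to B:
  P1: C <- W -> P -> U <- B
  P2: C <- F -> B
The empty set is not sufficient: P2 (C <- F -> B) has no collider blocking it and no conditioned non-collider, so it is open.
Try {F}:
  P1: blocked at collider U (neither it nor any descendant is in the conditioning set).
  P2: blocked at fork node F ∈ conditioning set.
{F} contains no descendant of C and blocks every backdoor path.
No other singleton works — e.g. {W} leaves P2 open — so {F} is the unique smallest valid adjustment set.

{F}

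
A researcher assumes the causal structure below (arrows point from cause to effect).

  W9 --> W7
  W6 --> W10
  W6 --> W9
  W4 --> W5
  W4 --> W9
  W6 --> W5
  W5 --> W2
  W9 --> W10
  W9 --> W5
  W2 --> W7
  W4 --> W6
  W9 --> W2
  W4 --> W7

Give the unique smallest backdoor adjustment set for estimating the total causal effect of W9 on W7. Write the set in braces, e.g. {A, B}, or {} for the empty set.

{W4, W6}

Variables eligible for adjustment (non-descendants of W9, excluding W9 and W7): {W4, W6}.
Backdoor paths from W9 to W7:
  P1: W9 <- W4 -> W6 -> W5 -> W2 -> W7
  P2: W9 <- W4 -> W5 -> W2 -> W7
  P3: W9 <- W4 -> W7
  P4: W9 <- W6 <- W4 -> W5 -> W2 -> W7
  P5: W9 <- W6 <- W4 -> W7
  P6: W9 <- W6 -> W5 <- W4 -> W7
  P7: W9 <- W6 -> W5 -> W2 -> W7
The empty set is not sufficient: P1 (W9 <- W4 -> W6 -> W5 -> W2 -> W7) has no collider blocking it and no conditioned non-collider, so it is open.
Try {W4, W6}:
  P1: blocked at fork node W4 ∈ conditioning set.
  P2: blocked at fork node W4 ∈ conditioning set.
  P3: blocked at fork node W4 ∈ conditioning set.
  P4: blocked at chain node W6 ∈ conditioning set.
  P5: blocked at chain node W6 ∈ conditioning set.
  P6: blocked at fork node W6 ∈ conditioning set.
  P7: blocked at fork node W6 ∈ conditioning set.
{W4, W6} contains no descendant of W9 and blocks every backdoor path.
Every element of {W4, W6} is needed (dropping W4 leaves P2 open; dropping W6 leaves P7 open), so no proper subset is valid.
Among all size-2 subsets of the eligible variables, only {W4, W6} blocks every backdoor path, so it is the unique smallest valid adjustment set.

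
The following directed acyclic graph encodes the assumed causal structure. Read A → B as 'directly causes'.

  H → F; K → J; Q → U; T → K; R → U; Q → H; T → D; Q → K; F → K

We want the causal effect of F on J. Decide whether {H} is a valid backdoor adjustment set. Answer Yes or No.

Backdoor paths from F to J (paths whose first edge points into F):
  P1: F <- H <- Q -> K -> J
Condition 1 (no descendant of F in the set): holds — descendants of F are {J, K}; none are in {H}.
Condition 2 (every backdoor path blocked by {H}):
  P1: blocked at chain node H ∈ conditioning set.
{H} satisfies the backdoor criterion.

Yes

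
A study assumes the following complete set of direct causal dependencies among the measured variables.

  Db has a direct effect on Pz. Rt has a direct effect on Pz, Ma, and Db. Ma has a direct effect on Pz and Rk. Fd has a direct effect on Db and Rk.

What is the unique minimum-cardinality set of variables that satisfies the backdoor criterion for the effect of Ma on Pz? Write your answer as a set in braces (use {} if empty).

{Rt}

Variables eligible for adjustment (non-descendants of Ma, excluding Ma and Pz): {Db, Fd, Rt}.
Backdoor paths from Ma to Pz:
  P1: Ma <- Rt -> Db -> Pz
  P2: Ma <- Rt -> Pz
The empty set is not sufficient: P1 (Ma <- Rt -> Db -> Pz) has no collider blocking it and no conditioned non-collider, so it is open.
Try {Rt}:
  P1: blocked at fork node Rt ∈ conditioning set.
  P2: blocked at fork node Rt ∈ conditioning set.
{Rt} contains no descendant of Ma and blocks every backdoor path.
No other singleton works — e.g. {Fd} leaves P1 open — so {Rt} is the unique smallest valid adjustment set.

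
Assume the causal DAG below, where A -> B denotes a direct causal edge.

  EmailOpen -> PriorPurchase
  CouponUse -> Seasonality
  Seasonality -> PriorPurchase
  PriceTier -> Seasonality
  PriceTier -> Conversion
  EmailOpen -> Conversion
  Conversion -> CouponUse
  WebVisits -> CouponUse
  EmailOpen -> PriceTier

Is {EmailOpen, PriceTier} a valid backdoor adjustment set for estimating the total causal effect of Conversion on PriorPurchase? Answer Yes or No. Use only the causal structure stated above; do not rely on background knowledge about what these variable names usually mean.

Yes

Backdoor paths from Conversion to PriorPurchase (paths whose first edge points into Conversion):
  P1: Conversion <- EmailOpen -> PriceTier -> Seasonality -> PriorPurchase
  P2: Conversion <- EmailOpen -> PriorPurchase
  P3: Conversion <- PriceTier <- EmailOpen -> PriorPurchase
  P4: Conversion <- PriceTier -> Seasonality -> PriorPurchase
Condition 1 (no descendant of Conversion in the set): holds — descendants of Conversion are {CouponUse, PriorPurchase, Seasonality}; none are in {EmailOpen, PriceTier}.
Condition 2 (every backdoor path blocked by {EmailOpen, PriceTier}):
  P1: blocked at fork node EmailOpen ∈ conditioning set.
  P2: blocked at fork node EmailOpen ∈ conditioning set.
  P3: blocked at chain node PriceTier ∈ conditioning set.
  P4: blocked at fork node PriceTier ∈ conditioning set.
{EmailOpen, PriceTier} satisfies the backdoor criterion.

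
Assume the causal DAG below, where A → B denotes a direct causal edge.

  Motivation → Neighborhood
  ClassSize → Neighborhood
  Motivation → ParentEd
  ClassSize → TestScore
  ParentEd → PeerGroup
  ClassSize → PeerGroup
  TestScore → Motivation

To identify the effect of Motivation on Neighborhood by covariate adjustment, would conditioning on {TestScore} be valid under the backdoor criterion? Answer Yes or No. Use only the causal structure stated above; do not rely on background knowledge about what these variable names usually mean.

Backdoor paths from Motivation to Neighborhood (paths whose first edge points into Motivation):
  P1: Motivation <- TestScore <- ClassSize -> Neighborhood
Condition 1 (no descendant of Motivation in the set): holds — descendants of Motivation are {Neighborhood, ParentEd, PeerGroup}; none are in {TestScore}.
Condition 2 (every backdoor path blocked by {TestScore}):
  P1: blocked at chain node TestScore ∈ conditioning set.
{TestScore} satisfies the backdoor criterion.

Yes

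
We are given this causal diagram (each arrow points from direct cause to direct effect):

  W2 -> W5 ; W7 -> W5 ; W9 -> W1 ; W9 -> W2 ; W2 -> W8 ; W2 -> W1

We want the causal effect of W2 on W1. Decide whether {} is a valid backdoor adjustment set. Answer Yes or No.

Backdoor paths from W2 to W1 (paths whose first edge points into W2):
  P1: W2 <- W9 -> W1
Condition 1 (no descendant of W2 in the set): holds — descendants of W2 are {W1, W5, W8}; none are in {}.
Condition 2 (every backdoor path blocked by {}):
  P1: open — no interior node is in the conditioning set.
{} does not satisfy the backdoor criterion.

No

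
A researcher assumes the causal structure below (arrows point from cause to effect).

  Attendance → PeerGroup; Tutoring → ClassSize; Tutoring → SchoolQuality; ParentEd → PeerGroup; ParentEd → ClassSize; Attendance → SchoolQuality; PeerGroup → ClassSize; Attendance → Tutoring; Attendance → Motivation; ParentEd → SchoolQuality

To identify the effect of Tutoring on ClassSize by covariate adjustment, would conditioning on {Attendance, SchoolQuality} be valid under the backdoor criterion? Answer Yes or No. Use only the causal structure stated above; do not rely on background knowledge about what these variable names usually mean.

Backdoor paths from Tutoring to ClassSize (paths whose first edge points into Tutoring):
  P1: Tutoring <- Attendance -> PeerGroup <- ParentEd -> ClassSize
  P2: Tutoring <- Attendance -> PeerGroup -> ClassSize
  P3: Tutoring <- Attendance -> SchoolQuality <- ParentEd -> PeerGroup -> ClassSize
  P4: Tutoring <- Attendance -> SchoolQuality <- ParentEd -> ClassSize
Condition 1 (no descendant of Tutoring in the set): FAILS — SchoolQuality is a descendant of Tutoring.
Condition 2 (every backdoor path blocked by {Attendance, SchoolQuality}):
  P1: blocked at fork node Attendance ∈ conditioning set.
  P2: blocked at fork node Attendance ∈ conditioning set.
  P3: blocked at fork node Attendance ∈ conditioning set.
  P4: blocked at fork node Attendance ∈ conditioning set.
{Attendance, SchoolQuality} does not satisfy the backdoor criterion.

No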